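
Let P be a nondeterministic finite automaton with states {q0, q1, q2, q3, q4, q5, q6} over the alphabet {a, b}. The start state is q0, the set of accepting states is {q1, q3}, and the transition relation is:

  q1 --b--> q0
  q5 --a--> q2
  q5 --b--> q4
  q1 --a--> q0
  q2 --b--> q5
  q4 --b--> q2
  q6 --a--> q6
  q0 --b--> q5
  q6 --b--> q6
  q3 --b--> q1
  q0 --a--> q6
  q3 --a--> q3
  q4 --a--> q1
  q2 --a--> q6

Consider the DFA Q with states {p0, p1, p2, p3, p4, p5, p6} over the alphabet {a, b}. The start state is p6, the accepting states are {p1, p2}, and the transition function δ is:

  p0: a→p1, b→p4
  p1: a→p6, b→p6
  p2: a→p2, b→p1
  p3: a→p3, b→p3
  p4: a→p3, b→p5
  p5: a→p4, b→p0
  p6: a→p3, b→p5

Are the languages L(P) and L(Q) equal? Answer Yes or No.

Exploring the product automaton P × Q from the start pair (q0, p6), following both machines on each input symbol, reaches 6 state pairs: (q0, p6), (q6, p3), (q5, p5), (q2, p4), (q4, p0), (q1, p1).
P accepts in {q1, q3} and Q accepts in {p1, p2}. In every reachable pair the two components are either both accepting — (q1, p1) — or both non-accepting, so no string is accepted by exactly one of the machines: L(P) \ L(Q) and L(Q) \ L(P) are both empty.
Hence every string is accepted by P iff it is accepted by Q, and the two languages coincide.

Yes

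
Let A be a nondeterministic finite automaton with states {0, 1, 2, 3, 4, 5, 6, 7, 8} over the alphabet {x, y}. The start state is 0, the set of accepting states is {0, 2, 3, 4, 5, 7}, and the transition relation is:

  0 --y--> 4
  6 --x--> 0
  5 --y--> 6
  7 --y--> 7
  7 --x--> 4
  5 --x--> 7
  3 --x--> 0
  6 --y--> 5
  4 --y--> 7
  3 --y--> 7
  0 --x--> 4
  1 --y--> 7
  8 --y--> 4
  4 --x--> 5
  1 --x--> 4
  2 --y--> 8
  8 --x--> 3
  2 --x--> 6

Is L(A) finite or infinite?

State 0 is reachable from the start and can reach an accepting state, and it lies on the cycle 0 → 4 → 5 → 6 → 0.
Traversing that cycle any number of times yields accepted strings of unbounded length, so the language is infinite.

infinite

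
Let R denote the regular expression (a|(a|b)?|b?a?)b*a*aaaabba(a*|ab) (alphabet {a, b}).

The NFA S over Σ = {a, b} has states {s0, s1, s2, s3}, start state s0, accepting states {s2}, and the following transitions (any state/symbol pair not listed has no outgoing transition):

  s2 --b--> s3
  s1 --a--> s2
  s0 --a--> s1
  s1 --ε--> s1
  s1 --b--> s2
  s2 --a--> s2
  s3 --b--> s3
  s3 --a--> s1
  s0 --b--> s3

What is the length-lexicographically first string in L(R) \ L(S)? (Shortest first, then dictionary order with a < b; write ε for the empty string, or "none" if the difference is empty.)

The string aaaabba is accepted by R but not by S.
No shorter string lies in the difference, and aaaabba is the lexicographically first length-7 string in L(R) \ L(S).

aaaabba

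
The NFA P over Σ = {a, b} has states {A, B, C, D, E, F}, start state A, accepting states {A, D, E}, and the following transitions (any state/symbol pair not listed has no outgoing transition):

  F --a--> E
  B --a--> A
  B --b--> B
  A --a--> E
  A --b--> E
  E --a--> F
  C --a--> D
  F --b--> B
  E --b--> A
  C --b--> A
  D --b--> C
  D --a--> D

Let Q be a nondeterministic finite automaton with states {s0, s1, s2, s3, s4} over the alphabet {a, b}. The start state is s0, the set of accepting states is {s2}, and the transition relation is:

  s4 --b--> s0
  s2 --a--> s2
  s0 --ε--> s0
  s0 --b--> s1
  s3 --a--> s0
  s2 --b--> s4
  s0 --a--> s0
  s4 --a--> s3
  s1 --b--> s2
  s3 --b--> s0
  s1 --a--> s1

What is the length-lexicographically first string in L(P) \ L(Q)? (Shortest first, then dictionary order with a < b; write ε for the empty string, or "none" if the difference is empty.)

ε

The empty string ε is accepted by P but not by Q.
Since ε is the unique shortest string, it is the required witness.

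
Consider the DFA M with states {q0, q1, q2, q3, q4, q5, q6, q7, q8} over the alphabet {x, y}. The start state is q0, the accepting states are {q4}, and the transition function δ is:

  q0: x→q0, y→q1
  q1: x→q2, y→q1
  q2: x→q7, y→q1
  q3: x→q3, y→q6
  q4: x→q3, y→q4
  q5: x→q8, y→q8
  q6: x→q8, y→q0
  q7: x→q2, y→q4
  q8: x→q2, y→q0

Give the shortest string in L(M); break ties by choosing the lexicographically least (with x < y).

yxxy

A breadth-first search from q0 reaches an accepting state first via the path q0 → q1 → q2 → q7 → q4 on input yxxy.
No string of length < 4 is accepted (BFS exhausts all shorter strings without reaching an accepting state), and yxxy is the lexicographically least accepting string of length 4.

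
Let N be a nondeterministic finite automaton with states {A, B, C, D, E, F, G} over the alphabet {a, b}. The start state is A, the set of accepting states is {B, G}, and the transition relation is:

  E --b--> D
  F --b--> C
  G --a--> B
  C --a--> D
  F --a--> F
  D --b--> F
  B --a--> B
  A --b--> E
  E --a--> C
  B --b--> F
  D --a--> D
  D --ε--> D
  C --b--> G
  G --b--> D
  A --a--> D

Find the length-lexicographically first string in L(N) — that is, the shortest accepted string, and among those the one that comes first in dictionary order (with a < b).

A breadth-first search from A reaches an accepting state first via the path A → E → C → G on input bab.
No string of length < 3 is accepted (BFS exhausts all shorter strings without reaching an accepting state), and bab is the lexicographically least accepting string of length 3.

bab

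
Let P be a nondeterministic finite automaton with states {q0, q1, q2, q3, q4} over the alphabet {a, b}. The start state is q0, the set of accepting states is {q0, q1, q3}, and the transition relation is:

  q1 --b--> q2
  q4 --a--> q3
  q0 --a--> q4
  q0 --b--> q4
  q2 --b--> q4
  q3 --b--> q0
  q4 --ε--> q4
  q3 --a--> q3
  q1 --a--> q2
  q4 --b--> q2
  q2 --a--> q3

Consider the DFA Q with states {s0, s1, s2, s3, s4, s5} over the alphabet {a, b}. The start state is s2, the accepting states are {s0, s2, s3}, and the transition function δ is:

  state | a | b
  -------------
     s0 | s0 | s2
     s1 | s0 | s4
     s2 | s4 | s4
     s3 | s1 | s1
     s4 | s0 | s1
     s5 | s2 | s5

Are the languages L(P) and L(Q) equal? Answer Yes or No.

Yes

Exploring the product automaton P × Q from the start pair (q0, s2), following both machines on each input symbol, reaches 4 state pairs: (q0, s2), (q4, s4), (q3, s0), (q2, s1).
P accepts in {q0, q1, q3} and Q accepts in {s0, s2, s3}. In every reachable pair the two components are either both accepting — (q0, s2), (q3, s0) — or both non-accepting, so no string is accepted by exactly one of the machines: L(P) \ L(Q) and L(Q) \ L(P) are both empty.
Hence every string is accepted by P iff it is accepted by Q, and the two languages coincide.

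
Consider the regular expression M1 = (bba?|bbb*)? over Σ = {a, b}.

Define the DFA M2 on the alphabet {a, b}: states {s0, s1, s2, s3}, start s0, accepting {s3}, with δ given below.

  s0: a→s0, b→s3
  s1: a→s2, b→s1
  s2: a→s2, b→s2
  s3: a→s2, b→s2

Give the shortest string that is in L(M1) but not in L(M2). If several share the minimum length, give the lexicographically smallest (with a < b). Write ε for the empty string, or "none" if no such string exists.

The empty string ε is accepted by M1 but not by M2.
Since ε is the unique shortest string, it is the required witness.

ε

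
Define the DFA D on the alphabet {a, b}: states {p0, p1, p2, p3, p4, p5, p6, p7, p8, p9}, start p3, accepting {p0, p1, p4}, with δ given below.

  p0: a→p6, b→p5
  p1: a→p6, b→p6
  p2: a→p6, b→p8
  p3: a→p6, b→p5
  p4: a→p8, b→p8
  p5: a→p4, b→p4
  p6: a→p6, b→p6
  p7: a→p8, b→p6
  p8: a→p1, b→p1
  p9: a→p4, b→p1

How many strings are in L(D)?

10

The useful subgraph on states {p1, p3, p4, p5, p8} is acyclic, so L(D) is finite; the longest accepting path visits 5 useful states, giving maximum string length 4.
Counting accepting paths from p3 by length: 2 of length 2, 8 of length 4. Total 10.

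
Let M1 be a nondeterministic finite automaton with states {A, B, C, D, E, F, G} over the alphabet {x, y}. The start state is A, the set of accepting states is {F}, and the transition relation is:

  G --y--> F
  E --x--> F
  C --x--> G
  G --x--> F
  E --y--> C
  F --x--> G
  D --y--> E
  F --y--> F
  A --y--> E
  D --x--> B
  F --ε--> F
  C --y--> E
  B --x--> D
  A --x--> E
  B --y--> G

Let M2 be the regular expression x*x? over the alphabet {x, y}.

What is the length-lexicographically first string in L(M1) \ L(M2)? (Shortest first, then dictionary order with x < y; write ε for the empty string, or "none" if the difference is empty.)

yx

The string yx is accepted by M1 but not by M2.
No shorter string lies in the difference, and yx is the lexicographically first length-2 string in L(M1) \ L(M2).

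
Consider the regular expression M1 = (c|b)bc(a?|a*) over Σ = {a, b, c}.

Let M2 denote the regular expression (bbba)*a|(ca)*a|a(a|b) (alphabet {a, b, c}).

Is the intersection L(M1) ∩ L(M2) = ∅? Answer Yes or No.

Yes

Converting the expression M1 to a DFA (subset construction, then merging equivalent states) gives the minimal DFA with states {r0, r1, r2, r3, r4}, start state r0, accepting states {r4} and transitions r0: a→r1, b→r2, c→r2; r1: a→r1, b→r1, c→r1; r2: a→r1, b→r3, c→r1; r3: a→r1, b→r1, c→r4; r4: a→r4, b→r1, c→r1.
Converting the expression M2 to a DFA (subset construction, then merging equivalent states) gives the minimal DFA with states {t0, t1, t2, t3, t4, t5, t6, t7, t8, t9}, start state t0, accepting states {t1, t4} and transitions t0: a→t1, b→t2, c→t3; t1: a→t4, b→t4, c→t5; t2: a→t5, b→t6, c→t5; t3: a→t7, b→t5, c→t5; t4: a→t5, b→t5, c→t5; t5: a→t5, b→t5, c→t5; t6: a→t5, b→t8, c→t5; t7: a→t4, b→t5, c→t3; t8: a→t9, b→t5, c→t5; t9: a→t4, b→t2, c→t5.
Exploring the product automaton M1 × M2 from the start pair (r0, t0), following both machines on each input symbol, reaches 15 state pairs: (r0, t0), (r1, t1), (r2, t2), (r2, t3), (r1, t4), (r1, t5), (r3, t6), (r1, t7), (r3, t5), (r1, t8), (r4, t5), (r1, t3), (r1, t9), (r1, t2), (r1, t6).
M1 accepts in {r4} and M2 accepts in {t1, t4}; no reachable pair has both components accepting, so no string drives both machines to acceptance simultaneously and L(M1) ∩ L(M2) = ∅.
So no string is accepted by both, and the intersection is empty.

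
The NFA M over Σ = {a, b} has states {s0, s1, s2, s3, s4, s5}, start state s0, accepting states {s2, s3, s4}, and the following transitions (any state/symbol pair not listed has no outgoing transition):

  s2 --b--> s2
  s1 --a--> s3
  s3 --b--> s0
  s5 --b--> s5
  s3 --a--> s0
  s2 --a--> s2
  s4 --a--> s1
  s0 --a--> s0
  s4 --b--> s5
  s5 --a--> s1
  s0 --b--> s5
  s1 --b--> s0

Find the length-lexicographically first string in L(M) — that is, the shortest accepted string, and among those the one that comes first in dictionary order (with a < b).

baa

A breadth-first search from s0 reaches an accepting state first via the path s0 → s5 → s1 → s3 on input baa.
No string of length < 3 is accepted (BFS exhausts all shorter strings without reaching an accepting state), and baa is the lexicographically least accepting string of length 3.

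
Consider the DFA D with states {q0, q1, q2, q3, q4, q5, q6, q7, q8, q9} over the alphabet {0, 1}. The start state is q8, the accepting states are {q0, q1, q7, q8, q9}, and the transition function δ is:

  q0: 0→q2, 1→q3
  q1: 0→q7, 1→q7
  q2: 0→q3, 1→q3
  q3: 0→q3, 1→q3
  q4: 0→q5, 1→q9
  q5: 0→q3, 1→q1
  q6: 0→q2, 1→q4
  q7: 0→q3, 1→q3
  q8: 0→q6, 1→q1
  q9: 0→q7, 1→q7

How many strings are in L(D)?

10

The useful subgraph on states {q1, q4, q5, q6, q7, q8, q9} is acyclic, so L(D) is finite; the longest accepting path visits 6 useful states, giving maximum string length 5.
Counting accepting paths from q8 by length: 1 of length 0, 1 of length 1, 2 of length 2, 1 of length 3, 3 of length 4, 2 of length 5. Total 10.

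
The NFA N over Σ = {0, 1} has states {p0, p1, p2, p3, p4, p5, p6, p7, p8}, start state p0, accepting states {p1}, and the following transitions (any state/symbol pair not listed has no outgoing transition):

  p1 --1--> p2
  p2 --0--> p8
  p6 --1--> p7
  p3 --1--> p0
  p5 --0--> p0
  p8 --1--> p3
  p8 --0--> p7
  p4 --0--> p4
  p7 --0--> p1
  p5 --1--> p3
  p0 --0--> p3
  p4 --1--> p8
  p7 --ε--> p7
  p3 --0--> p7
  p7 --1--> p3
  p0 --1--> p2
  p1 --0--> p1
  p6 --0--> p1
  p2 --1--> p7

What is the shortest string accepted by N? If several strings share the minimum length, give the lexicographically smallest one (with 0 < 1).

000

A breadth-first search from p0 reaches an accepting state first via the path p0 → p3 → p7 → p1 on input 000.
No string of length < 3 is accepted (BFS exhausts all shorter strings without reaching an accepting state), and 000 is the lexicographically least accepting string of length 3.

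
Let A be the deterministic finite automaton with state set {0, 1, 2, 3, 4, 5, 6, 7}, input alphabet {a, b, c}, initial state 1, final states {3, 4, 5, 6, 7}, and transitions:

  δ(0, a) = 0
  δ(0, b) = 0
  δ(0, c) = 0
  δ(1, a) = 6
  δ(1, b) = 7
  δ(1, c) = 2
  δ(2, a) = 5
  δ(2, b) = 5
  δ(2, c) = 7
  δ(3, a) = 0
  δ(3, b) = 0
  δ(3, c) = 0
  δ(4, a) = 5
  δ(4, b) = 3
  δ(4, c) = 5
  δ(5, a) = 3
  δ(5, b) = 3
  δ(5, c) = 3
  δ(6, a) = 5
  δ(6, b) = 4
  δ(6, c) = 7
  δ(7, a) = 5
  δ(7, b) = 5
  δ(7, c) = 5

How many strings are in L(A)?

62

The useful subgraph on states {1, 2, 3, 4, 5, 6, 7} is acyclic, so L(A) is finite; the longest accepting path visits 5 useful states, giving maximum string length 4.
Counting accepting paths from 1 by length: 2 of length 1, 9 of length 2, 27 of length 3, 24 of length 4. Total 62.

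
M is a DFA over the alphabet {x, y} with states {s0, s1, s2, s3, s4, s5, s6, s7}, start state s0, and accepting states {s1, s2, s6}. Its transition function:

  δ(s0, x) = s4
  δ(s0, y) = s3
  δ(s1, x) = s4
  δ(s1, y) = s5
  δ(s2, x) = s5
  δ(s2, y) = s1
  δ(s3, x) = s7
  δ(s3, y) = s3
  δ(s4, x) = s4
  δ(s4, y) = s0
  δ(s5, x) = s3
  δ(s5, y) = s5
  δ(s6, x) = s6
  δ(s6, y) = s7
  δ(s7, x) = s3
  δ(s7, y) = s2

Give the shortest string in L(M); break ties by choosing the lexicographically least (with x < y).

A breadth-first search from s0 reaches an accepting state first via the path s0 → s3 → s7 → s2 on input yxy.
No string of length < 3 is accepted (BFS exhausts all shorter strings without reaching an accepting state), and yxy is the lexicographically least accepting string of length 3.

yxy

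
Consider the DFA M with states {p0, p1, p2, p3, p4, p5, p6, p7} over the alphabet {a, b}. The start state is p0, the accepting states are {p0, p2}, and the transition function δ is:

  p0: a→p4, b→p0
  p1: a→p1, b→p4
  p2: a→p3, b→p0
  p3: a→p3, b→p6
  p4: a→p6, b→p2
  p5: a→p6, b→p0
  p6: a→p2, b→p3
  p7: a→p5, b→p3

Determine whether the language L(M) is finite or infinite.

State p0 is reachable from the start and can reach an accepting state, and it lies on the cycle p0 → p0.
Traversing that cycle any number of times yields accepted strings of unbounded length, so the language is infinite.

infinite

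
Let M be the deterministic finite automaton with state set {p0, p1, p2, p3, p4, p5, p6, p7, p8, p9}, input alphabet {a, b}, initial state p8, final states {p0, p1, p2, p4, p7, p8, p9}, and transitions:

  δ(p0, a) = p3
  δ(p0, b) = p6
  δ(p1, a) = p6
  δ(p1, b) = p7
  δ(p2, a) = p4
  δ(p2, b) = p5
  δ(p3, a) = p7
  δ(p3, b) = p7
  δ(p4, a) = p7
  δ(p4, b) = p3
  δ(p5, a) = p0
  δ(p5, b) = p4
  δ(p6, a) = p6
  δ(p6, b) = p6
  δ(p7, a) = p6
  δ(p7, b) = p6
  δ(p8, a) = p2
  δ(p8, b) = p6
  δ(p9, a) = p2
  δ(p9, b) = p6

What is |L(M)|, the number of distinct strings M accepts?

13

The useful subgraph on states {p0, p2, p3, p4, p5, p7, p8} is acyclic, so L(M) is finite; the longest accepting path visits 6 useful states, giving maximum string length 5.
Counting accepting paths from p8 by length: 1 of length 0, 1 of length 1, 1 of length 2, 3 of length 3, 3 of length 4, 4 of length 5. Total 13.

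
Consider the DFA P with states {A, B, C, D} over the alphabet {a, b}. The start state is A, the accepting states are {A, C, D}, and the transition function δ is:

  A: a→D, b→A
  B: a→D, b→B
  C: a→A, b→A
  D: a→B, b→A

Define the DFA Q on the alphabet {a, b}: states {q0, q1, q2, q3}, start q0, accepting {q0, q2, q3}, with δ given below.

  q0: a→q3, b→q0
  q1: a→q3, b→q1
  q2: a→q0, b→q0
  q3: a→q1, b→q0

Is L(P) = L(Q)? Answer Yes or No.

Exploring the product automaton P × Q from the start pair (A, q0), following both machines on each input symbol, reaches 3 state pairs: (A, q0), (D, q3), (B, q1).
P accepts in {A, C, D} and Q accepts in {q0, q2, q3}. In every reachable pair the two components are either both accepting — (A, q0), (D, q3) — or both non-accepting, so no string is accepted by exactly one of the machines: L(P) \ L(Q) and L(Q) \ L(P) are both empty.
Hence every string is accepted by P iff it is accepted by Q, and the two languages coincide.

Yes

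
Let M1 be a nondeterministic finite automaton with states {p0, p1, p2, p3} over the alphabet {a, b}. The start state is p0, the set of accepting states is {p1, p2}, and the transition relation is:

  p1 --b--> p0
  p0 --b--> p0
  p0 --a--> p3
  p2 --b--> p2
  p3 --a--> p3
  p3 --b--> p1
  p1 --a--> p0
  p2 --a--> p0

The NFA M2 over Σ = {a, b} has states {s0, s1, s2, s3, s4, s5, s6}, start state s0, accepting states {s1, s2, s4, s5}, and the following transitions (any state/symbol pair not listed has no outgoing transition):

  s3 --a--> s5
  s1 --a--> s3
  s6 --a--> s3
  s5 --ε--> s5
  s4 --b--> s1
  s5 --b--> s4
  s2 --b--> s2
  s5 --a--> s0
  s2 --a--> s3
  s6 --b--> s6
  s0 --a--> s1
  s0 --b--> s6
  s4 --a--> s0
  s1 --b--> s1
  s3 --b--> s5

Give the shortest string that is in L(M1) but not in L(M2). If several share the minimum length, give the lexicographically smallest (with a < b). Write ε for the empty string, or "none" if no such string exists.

aaaab

The string aaaab is accepted by M1 but not by M2.
No shorter string lies in the difference, and aaaab is the lexicographically first length-5 string in L(M1) \ L(M2).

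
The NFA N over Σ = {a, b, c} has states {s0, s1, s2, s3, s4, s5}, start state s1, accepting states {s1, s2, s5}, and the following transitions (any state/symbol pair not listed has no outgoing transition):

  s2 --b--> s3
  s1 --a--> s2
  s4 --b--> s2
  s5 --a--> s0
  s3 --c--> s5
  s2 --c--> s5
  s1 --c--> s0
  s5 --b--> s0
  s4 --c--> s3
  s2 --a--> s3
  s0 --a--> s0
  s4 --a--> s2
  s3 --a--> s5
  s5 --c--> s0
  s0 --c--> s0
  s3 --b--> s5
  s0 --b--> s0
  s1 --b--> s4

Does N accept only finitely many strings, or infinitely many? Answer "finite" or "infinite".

finite

The useful states (reachable from s1 and able to reach an accepting state) are {s1, s2, s3, s4, s5}.
Restricted to these states the transition graph has no cycle, so every accepting path has bounded length and L is finite.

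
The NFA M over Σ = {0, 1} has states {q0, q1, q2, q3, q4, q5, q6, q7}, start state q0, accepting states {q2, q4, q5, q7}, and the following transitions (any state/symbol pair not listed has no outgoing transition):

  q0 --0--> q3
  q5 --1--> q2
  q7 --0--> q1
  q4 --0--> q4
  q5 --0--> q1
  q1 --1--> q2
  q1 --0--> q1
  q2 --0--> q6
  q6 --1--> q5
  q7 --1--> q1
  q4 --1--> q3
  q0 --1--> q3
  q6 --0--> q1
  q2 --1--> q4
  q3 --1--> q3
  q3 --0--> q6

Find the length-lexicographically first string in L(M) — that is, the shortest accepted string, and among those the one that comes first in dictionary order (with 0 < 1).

001

A breadth-first search from q0 reaches an accepting state first via the path q0 → q3 → q6 → q5 on input 001.
No string of length < 3 is accepted (BFS exhausts all shorter strings without reaching an accepting state), and 001 is the lexicographically least accepting string of length 3.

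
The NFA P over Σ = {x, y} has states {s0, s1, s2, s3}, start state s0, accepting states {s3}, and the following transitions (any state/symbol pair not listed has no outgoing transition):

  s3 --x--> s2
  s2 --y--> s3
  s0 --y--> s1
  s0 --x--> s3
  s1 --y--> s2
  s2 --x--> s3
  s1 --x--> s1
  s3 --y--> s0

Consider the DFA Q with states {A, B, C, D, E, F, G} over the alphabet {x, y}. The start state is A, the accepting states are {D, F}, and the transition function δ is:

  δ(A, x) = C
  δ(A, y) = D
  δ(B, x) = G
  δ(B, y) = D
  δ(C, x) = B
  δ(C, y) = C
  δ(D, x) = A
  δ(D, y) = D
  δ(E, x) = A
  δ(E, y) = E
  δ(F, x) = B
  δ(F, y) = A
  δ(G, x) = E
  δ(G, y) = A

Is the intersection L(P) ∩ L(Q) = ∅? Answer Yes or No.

No

The string xxy is accepted by both P and Q.
Hence L(P) ∩ L(Q) ≠ ∅.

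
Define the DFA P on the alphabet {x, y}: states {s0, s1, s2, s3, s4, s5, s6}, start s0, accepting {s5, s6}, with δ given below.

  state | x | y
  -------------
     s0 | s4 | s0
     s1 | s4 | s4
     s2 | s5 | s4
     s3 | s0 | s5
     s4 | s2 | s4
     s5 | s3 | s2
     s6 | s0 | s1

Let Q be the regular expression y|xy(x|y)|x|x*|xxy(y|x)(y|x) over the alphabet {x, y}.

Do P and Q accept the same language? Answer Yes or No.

The string xyxx is accepted by P but rejected by Q.
So L(P) ≠ L(Q).

No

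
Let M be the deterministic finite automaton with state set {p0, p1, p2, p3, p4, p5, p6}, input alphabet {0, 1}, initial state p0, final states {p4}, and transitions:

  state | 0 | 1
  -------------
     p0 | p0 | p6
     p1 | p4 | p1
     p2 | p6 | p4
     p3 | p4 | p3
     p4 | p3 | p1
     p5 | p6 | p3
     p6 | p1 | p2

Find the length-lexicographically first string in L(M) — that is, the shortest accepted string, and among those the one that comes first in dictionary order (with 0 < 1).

A breadth-first search from p0 reaches an accepting state first via the path p0 → p6 → p1 → p4 on input 100.
No string of length < 3 is accepted (BFS exhausts all shorter strings without reaching an accepting state), and 100 is the lexicographically least accepting string of length 3.

100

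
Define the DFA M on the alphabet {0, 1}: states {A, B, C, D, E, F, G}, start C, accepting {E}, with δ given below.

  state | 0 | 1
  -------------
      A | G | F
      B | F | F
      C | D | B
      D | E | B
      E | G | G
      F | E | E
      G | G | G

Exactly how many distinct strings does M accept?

The useful subgraph on states {B, C, D, E, F} is acyclic, so L(M) is finite; the longest accepting path visits 5 useful states, giving maximum string length 4.
Counting accepting paths from C by length: 1 of length 2, 4 of length 3, 4 of length 4. Total 9.

9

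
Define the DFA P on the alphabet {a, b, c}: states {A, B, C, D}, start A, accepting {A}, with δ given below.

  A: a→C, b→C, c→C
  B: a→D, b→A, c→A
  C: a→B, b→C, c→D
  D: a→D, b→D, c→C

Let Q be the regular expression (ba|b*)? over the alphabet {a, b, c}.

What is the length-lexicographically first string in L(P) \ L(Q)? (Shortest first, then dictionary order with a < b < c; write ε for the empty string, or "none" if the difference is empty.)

aab

The string aab is accepted by P but not by Q.
No shorter string lies in the difference, and aab is the lexicographically first length-3 string in L(P) \ L(Q).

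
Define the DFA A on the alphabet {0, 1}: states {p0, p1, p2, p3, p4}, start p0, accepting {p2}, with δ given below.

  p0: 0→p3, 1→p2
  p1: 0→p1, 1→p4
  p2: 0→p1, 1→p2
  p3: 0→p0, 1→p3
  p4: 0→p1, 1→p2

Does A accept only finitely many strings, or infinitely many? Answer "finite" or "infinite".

State p1 is reachable from the start and can reach an accepting state, and it lies on the cycle p1 → p1.
Traversing that cycle any number of times yields accepted strings of unbounded length, so the language is infinite.

infinite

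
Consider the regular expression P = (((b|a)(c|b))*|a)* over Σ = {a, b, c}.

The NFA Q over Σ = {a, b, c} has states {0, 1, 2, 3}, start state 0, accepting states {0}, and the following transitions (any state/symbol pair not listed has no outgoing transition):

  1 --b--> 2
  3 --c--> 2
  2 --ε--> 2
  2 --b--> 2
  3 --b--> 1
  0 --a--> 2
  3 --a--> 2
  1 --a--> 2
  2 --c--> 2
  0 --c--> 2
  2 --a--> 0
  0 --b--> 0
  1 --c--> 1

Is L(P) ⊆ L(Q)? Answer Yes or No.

No

The string a is in L(P) but not in L(Q).
So L(P) ⊄ L(Q).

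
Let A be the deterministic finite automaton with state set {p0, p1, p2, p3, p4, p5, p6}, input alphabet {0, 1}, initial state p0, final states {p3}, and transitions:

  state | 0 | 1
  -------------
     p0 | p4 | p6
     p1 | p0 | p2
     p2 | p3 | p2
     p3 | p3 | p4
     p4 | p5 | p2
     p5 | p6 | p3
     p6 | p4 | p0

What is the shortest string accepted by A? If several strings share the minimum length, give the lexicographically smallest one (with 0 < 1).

A breadth-first search from p0 reaches an accepting state first via the path p0 → p4 → p5 → p3 on input 001.
No string of length < 3 is accepted (BFS exhausts all shorter strings without reaching an accepting state), and 001 is the lexicographically least accepting string of length 3.

001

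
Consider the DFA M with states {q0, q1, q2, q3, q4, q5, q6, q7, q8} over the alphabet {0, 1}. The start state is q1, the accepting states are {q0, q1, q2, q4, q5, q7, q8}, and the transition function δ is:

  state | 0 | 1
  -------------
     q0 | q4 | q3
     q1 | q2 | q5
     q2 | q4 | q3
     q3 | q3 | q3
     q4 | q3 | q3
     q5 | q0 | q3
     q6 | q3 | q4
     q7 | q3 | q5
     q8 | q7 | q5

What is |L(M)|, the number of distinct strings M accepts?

6

The useful subgraph on states {q0, q1, q2, q4, q5} is acyclic, so L(M) is finite; the longest accepting path visits 4 useful states, giving maximum string length 3.
Counting accepting paths from q1 by length: 1 of length 0, 2 of length 1, 2 of length 2, 1 of length 3. Total 6.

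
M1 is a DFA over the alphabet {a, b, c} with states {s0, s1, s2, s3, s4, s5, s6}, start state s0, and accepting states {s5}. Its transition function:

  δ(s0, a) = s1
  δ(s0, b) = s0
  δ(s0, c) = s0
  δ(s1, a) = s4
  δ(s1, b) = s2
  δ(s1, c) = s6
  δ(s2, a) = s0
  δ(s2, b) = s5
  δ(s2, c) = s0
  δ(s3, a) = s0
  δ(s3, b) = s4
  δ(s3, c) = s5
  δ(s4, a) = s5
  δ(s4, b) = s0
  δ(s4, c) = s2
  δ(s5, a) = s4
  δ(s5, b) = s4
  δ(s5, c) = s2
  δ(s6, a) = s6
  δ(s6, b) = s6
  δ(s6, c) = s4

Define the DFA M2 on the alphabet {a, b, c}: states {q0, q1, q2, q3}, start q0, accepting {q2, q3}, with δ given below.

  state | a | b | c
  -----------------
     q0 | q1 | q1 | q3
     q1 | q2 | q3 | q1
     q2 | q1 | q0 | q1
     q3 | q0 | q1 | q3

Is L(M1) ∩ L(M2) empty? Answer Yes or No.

The string aacb is accepted by both M1 and M2.
Hence L(M1) ∩ L(M2) ≠ ∅.

No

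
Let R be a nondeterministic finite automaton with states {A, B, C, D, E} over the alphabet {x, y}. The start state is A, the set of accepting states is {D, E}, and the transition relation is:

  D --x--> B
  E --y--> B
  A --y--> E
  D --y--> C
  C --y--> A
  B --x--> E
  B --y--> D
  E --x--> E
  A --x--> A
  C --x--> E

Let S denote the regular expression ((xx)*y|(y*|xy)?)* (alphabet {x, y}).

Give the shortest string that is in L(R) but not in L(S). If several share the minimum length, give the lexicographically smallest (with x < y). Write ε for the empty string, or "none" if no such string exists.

The string yx is accepted by R but not by S.
No shorter string lies in the difference, and yx is the lexicographically first length-2 string in L(R) \ L(S).

yx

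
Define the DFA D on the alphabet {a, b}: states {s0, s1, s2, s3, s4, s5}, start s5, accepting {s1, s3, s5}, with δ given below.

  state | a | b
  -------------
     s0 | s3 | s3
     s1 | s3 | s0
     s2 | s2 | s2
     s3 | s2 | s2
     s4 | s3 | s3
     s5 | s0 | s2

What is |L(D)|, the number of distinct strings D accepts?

3

The useful subgraph on states {s0, s3, s5} is acyclic, so L(D) is finite; the longest accepting path visits 3 useful states, giving maximum string length 2.
Counting accepting paths from s5 by length: 1 of length 0, 2 of length 2. Total 3.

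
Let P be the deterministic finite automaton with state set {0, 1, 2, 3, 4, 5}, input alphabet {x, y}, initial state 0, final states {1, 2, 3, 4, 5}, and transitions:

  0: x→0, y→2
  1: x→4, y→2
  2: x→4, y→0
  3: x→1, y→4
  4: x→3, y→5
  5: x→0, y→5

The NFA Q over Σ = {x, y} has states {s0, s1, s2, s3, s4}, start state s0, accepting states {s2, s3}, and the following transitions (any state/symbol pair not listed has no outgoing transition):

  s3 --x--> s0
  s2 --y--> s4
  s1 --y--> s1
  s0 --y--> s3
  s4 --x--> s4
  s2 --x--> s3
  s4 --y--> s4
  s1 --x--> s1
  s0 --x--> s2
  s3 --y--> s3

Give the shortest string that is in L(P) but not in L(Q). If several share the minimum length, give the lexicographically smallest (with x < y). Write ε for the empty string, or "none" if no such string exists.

xy

The string xy is accepted by P but not by Q.
No shorter string lies in the difference, and xy is the lexicographically first length-2 string in L(P) \ L(Q).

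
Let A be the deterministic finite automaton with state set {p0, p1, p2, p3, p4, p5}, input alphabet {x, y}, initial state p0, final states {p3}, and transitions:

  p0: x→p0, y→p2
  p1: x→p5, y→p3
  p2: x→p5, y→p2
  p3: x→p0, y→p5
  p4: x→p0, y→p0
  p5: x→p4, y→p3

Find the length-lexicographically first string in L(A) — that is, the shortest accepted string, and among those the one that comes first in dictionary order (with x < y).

yxy

A breadth-first search from p0 reaches an accepting state first via the path p0 → p2 → p5 → p3 on input yxy.
No string of length < 3 is accepted (BFS exhausts all shorter strings without reaching an accepting state), and yxy is the lexicographically least accepting string of length 3.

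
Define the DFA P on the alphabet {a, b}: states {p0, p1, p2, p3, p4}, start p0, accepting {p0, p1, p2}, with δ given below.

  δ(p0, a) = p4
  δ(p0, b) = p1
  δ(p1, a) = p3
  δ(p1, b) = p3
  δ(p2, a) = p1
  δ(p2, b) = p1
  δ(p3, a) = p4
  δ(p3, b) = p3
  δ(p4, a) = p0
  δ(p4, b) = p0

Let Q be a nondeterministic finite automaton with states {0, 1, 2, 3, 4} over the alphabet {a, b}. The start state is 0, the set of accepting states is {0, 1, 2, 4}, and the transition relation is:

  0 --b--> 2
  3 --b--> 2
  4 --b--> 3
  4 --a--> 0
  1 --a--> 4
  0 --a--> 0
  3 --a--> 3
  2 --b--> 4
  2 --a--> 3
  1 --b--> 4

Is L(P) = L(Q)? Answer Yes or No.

The string abaa is accepted by P but rejected by Q.
So L(P) ≠ L(Q).

No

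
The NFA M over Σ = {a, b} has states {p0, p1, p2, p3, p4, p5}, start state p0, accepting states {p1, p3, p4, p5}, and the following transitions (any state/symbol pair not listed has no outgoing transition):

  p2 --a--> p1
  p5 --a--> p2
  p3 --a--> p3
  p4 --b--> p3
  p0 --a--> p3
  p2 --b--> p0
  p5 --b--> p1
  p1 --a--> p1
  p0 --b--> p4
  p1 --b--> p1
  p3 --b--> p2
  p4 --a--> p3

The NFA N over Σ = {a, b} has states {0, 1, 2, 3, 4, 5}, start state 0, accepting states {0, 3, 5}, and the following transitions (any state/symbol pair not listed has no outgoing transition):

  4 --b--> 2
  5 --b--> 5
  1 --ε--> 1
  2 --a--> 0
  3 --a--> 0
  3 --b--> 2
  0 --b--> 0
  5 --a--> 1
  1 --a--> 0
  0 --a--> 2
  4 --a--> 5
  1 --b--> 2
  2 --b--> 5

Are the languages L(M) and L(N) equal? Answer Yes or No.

No

The string a is accepted by M but rejected by N.
So L(M) ≠ L(N).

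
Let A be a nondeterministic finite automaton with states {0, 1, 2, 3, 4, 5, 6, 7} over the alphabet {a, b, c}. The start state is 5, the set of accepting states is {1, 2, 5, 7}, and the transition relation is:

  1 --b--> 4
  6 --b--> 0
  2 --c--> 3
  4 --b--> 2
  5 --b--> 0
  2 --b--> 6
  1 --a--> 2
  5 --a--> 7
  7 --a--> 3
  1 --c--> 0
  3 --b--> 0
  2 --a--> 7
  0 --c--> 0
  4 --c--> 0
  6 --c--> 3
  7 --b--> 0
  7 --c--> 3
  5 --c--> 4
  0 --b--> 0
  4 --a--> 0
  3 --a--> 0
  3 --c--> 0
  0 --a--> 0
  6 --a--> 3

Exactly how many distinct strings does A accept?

4

The useful subgraph on states {2, 4, 5, 7} is acyclic, so L(A) is finite; the longest accepting path visits 4 useful states, giving maximum string length 3.
Counting accepting paths from 5 by length: 1 of length 0, 1 of length 1, 1 of length 2, 1 of length 3. Total 4.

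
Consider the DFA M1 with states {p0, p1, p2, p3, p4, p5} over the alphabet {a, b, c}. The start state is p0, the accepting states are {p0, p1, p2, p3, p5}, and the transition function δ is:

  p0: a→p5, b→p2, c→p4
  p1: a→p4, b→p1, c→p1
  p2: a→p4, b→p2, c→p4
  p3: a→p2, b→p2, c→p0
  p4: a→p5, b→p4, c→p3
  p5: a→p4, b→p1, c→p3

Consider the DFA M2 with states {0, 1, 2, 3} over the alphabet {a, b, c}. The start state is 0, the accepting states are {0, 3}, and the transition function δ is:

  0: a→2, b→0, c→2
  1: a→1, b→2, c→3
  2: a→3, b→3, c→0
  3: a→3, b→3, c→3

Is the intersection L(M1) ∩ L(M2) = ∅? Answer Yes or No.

No

The empty string ε is accepted by both M1 and M2.
Hence L(M1) ∩ L(M2) ≠ ∅.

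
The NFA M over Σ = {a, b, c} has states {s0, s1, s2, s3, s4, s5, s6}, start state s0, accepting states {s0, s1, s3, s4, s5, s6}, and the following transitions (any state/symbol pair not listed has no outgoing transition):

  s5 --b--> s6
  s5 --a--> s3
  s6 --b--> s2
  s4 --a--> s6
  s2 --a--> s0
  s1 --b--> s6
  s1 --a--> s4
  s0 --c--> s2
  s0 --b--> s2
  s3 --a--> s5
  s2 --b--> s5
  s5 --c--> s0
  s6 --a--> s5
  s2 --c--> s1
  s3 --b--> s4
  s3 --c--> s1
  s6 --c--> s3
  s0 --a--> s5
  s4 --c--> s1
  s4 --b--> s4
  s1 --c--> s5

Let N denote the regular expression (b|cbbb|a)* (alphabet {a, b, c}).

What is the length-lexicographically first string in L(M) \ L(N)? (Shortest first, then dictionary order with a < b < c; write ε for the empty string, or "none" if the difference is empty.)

ac

The string ac is accepted by M but not by N.
No shorter string lies in the difference, and ac is the lexicographically first length-2 string in L(M) \ L(N).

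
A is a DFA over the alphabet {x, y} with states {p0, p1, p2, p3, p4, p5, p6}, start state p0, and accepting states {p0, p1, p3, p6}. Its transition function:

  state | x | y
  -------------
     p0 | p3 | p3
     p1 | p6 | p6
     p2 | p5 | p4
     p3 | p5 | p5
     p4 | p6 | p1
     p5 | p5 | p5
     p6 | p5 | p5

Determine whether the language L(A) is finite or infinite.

The useful states (reachable from p0 and able to reach an accepting state) are {p0, p3}.
Restricted to these states the transition graph has no cycle, so every accepting path has bounded length and L is finite.

finite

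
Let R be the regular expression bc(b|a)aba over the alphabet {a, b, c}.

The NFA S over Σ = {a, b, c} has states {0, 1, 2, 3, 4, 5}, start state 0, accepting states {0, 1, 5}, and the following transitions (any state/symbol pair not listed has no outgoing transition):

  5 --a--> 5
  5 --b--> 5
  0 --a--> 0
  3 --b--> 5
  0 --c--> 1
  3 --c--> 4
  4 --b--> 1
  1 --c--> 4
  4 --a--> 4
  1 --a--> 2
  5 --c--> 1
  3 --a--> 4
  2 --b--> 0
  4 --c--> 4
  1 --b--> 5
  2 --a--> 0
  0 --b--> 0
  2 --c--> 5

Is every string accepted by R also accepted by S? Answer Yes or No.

Yes

Converting the expression R to a DFA (subset construction, then merging equivalent states) gives the minimal DFA with states {r0, r1, r2, r3, r4, r5, r6, r7}, start state r0, accepting states {r7} and transitions r0: a→r1, b→r2, c→r1; r1: a→r1, b→r1, c→r1; r2: a→r1, b→r1, c→r3; r3: a→r4, b→r4, c→r1; r4: a→r5, b→r1, c→r1; r5: a→r1, b→r6, c→r1; r6: a→r7, b→r1, c→r1; r7: a→r1, b→r1, c→r1.
Exploring the product automaton R × S from the start pair (r0, 0), following both machines on each input symbol, reaches 16 state pairs: (r0, 0), (r1, 0), (r2, 0), (r1, 1), (r3, 1), (r1, 2), (r1, 5), (r1, 4), (r4, 2), (r4, 5), (r5, 0), (r5, 5), (r6, 0), (r6, 5), (r7, 0), (r7, 5).
R accepts in {r7} and S accepts in {0, 1, 5}. The reachable pairs whose R-component is accepting are (r7, 0), (r7, 5); in each of them the S-component is accepting too, so the product for L(R) \ L(S) (R-component accepting, S-component rejecting) has no reachable accepting pair and the difference is empty.
Hence every string in L(R) is also in L(S).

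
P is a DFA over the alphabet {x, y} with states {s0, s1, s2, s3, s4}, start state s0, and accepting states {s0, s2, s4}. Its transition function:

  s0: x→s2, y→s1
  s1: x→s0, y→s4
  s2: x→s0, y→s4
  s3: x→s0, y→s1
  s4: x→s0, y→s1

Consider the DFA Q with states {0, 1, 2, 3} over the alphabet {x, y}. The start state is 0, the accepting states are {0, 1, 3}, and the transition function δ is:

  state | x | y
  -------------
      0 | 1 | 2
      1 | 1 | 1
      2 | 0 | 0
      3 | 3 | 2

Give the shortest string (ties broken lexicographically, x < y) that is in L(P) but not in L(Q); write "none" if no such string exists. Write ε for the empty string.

none

Exploring the product automaton P × Q from the start pair (s0, 0), following both machines on each input symbol, reaches 7 state pairs: (s0, 0), (s2, 1), (s1, 2), (s0, 1), (s4, 1), (s4, 0), (s1, 1).
P accepts in {s0, s2, s4} and Q accepts in {0, 1, 3}. The reachable pairs whose P-component is accepting are (s0, 0), (s2, 1), (s0, 1), (s4, 1), (s4, 0); in each of them the Q-component is accepting too, so the product for L(P) \ L(Q) (P-component accepting, Q-component rejecting) has no reachable accepting pair and the difference is empty.
So every string accepted by P is also accepted by Q: L(P) \ L(Q) = ∅ and there is no such string.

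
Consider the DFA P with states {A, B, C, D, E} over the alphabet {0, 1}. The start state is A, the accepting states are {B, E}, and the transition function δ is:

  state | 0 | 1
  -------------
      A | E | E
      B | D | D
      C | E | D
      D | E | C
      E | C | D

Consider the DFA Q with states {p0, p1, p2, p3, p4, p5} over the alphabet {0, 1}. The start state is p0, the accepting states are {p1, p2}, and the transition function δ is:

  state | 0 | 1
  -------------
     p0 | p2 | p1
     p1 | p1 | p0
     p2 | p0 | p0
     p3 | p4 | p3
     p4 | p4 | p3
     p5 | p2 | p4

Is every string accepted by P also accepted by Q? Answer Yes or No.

Exploring the product automaton P × Q from the start pair (A, p0), following both machines on each input symbol, reaches 7 state pairs: (A, p0), (E, p2), (E, p1), (C, p0), (D, p0), (C, p1), (D, p1).
P accepts in {B, E} and Q accepts in {p1, p2}. The reachable pairs whose P-component is accepting are (E, p2), (E, p1); in each of them the Q-component is accepting too, so the product for L(P) \ L(Q) (P-component accepting, Q-component rejecting) has no reachable accepting pair and the difference is empty.
Hence every string in L(P) is also in L(Q).

Yes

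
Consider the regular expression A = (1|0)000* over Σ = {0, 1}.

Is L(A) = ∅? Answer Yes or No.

The string 000 matches the expression, so it belongs to L(A).
Since L(A) contains at least one string, it is not empty.

No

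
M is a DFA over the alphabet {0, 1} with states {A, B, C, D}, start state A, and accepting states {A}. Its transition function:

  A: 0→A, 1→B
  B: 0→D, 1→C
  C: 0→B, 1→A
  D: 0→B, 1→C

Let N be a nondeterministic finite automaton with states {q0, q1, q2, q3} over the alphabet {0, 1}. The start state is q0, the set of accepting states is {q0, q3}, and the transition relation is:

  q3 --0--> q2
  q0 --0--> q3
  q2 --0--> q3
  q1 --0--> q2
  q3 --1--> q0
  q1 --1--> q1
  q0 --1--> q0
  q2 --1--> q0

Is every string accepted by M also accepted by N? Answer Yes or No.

The string 00 is in L(M) but not in L(N).
So L(M) ⊄ L(N).

No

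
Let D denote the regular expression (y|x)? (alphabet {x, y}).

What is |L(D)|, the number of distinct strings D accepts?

The expression has no Kleene star, so L(D) is finite. Expanding the alternatives gives {ε, x, y}.
That is 1 of length 0, 2 of length 1: 3 strings in all.

3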